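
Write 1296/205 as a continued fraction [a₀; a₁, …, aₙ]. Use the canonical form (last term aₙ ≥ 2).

1296 = 6*205 + 66
205 = 3*66 + 7
66 = 9*7 + 3
7 = 2*3 + 1
3 = 3*1 + 0  (stop)
So 1296/205 = [6; 3, 9, 2, 3].

[6; 3, 9, 2, 3]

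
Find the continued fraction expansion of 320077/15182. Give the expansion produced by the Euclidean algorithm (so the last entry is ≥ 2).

320077 = 21·15182 + 1255
15182 = 12·1255 + 122
1255 = 10·122 + 35
122 = 3·35 + 17
35 = 2·17 + 1
17 = 17·1 + 0  (stop)
So 320077/15182 = [21; 12, 10, 3, 2, 17].

[21; 12, 10, 3, 2, 17]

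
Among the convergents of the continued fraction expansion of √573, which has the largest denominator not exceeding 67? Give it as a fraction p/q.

383/16

√573 = [23; 1, 14, 1, 46, …] (period length 4).
Convergents:
  p_0/q_0 = 23/1
  p_1/q_1 = 24/1
  p_2/q_2 = 359/15
  p_3/q_3 = 383/16
  p_4/q_4 = 17977/751
q_3 = 16 ≤ 67 < 751 = q_4, so the answer is 383/16.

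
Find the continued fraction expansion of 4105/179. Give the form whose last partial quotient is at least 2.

4105 = 22*179 + 167
179 = 1*167 + 12
167 = 13*12 + 11
12 = 1*11 + 1
11 = 11*1 + 0  (stop)
So 4105/179 = [22; 1, 13, 1, 11].

[22; 1, 13, 1, 11]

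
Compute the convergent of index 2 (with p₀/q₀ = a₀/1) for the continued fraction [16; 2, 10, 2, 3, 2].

Using pₖ = aₖpₖ₋₁ + pₖ₋₂, qₖ = aₖqₖ₋₁ + qₖ₋₂ (with p₋₁=1, p₋₂=0, q₋₁=0, q₋₂=1):
  k=0: a=16, p=16, q=1
  k=1: a=2, p=33, q=2
  k=2: a=10, p=346, q=21

346/21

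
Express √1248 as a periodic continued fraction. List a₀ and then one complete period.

a₀ = ⌊√1248⌋ = 35.
With m₀=0, d₀=1 and mₖ₊₁ = dₖaₖ − mₖ, dₖ₊₁ = (n − mₖ₊₁²)/dₖ, aₖ₊₁ = ⌊(a₀+mₖ₊₁)/dₖ₊₁⌋:
  k=1: m=35, d=23, a=3
  k=2: m=34, d=4, a=17
  k=3: m=34, d=23, a=3
  k=4: m=35, d=1, a=70
d=1 and a=2a₀=70 at k=4, so the next step gives (m, d) = (35, 23) again — its k=1 value — and the period has length 4.

[35; 3, 17, 3, 70]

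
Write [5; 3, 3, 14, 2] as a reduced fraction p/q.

Fold from the inside: start with 2/1.
  14 + 1/2 = 29/2
  3 + 2/29 = 89/29
  3 + 29/89 = 296/89
  5 + 89/296 = 1569/296

1569/296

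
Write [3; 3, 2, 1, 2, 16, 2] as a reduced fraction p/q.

3003/911

Fold from the inside: start with 2/1.
  16 + 1/2 = 33/2
  2 + 2/33 = 68/33
  1 + 33/68 = 101/68
  2 + 68/101 = 270/101
  3 + 101/270 = 911/270
  3 + 270/911 = 3003/911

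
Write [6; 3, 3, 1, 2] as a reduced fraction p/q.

227/36

Using pₖ = aₖpₖ₋₁ + pₖ₋₂ and qₖ = aₖqₖ₋₁ + qₖ₋₂:
  k=0: a=6, p=6, q=1
  k=1: a=3, p=19, q=3
  k=2: a=3, p=63, q=10
  k=3: a=1, p=82, q=13
  k=4: a=2, p=227, q=36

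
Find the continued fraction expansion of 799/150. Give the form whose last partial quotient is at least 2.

799 = 5*150 + 49
150 = 3*49 + 3
49 = 16*3 + 1
3 = 3*1 + 0  (stop)
So 799/150 = [5; 3, 16, 3].

[5; 3, 16, 3]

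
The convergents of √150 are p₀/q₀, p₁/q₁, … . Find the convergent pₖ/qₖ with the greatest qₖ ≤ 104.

1188/97

√150 = [12; 4, 24, …] (period length 2).
Convergents:
  p_0/q_0 = 12/1
  p_1/q_1 = 49/4
  p_2/q_2 = 1188/97
  p_3/q_3 = 4801/392
q_2 = 97 ≤ 104 < 392 = q_3, so the answer is 1188/97.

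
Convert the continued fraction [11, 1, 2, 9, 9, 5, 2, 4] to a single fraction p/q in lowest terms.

Using pₖ = aₖpₖ₋₁ + pₖ₋₂ and qₖ = aₖqₖ₋₁ + qₖ₋₂:
  k=0: a=11, p=11, q=1
  k=1: a=1, p=12, q=1
  k=2: a=2, p=35, q=3
  k=3: a=9, p=327, q=28
  k=4: a=9, p=2978, q=255
  k=5: a=5, p=15217, q=1303
  k=6: a=2, p=33412, q=2861
  k=7: a=4, p=148865, q=12747

148865/12747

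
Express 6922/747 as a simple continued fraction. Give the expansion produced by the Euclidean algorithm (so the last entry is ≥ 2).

[9; 3, 1, 3, 16, 3]

6922 = 9×747 + 199
747 = 3×199 + 150
199 = 1×150 + 49
150 = 3×49 + 3
49 = 16×3 + 1
3 = 3×1 + 0  (stop)
So 6922/747 = [9; 3, 1, 3, 16, 3].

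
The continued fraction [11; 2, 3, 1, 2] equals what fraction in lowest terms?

Fold from the inside: start with 2/1.
  1 + 1/2 = 3/2
  3 + 2/3 = 11/3
  2 + 3/11 = 25/11
  11 + 11/25 = 286/25

286/25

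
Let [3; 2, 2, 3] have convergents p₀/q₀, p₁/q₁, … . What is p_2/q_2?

17/5

Using pₖ = aₖpₖ₋₁ + pₖ₋₂, qₖ = aₖqₖ₋₁ + qₖ₋₂ (with p₋₁=1, p₋₂=0, q₋₁=0, q₋₂=1):
  k=0: a=3, p=3, q=1
  k=1: a=2, p=7, q=2
  k=2: a=2, p=17, q=5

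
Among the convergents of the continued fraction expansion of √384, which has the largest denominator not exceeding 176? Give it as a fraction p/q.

2861/146

√384 = [19; 1, 1, 2, 9, 2, 1, 1, 38, …] (period length 8).
Convergents:
  p_0/q_0 = 19/1
  p_1/q_1 = 20/1
  p_2/q_2 = 39/2
  p_3/q_3 = 98/5
  p_4/q_4 = 921/47
  p_5/q_5 = 1940/99
  p_6/q_6 = 2861/146
  p_7/q_7 = 4801/245
q_6 = 146 ≤ 176 < 245 = q_7, so the answer is 2861/146.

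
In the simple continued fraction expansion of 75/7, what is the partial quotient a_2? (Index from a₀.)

2

75 = 10·7 + 5   →  a_0 = 10
7 = 1·5 + 2   →  a_1 = 1
5 = 2·2 + 1   →  a_2 = 2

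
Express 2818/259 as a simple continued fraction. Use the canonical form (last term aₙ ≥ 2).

[10; 1, 7, 2, 1, 4, 2]

2818 = 10*259 + 228
259 = 1*228 + 31
228 = 7*31 + 11
31 = 2*11 + 9
11 = 1*9 + 2
9 = 4*2 + 1
2 = 2*1 + 0  (stop)
So 2818/259 = [10; 1, 7, 2, 1, 4, 2].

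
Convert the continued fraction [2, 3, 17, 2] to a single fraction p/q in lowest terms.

Fold from the inside: start with 2/1.
  17 + 1/2 = 35/2
  3 + 2/35 = 107/35
  2 + 35/107 = 249/107

249/107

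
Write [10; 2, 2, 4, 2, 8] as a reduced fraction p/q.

Using pₖ = aₖpₖ₋₁ + pₖ₋₂ and qₖ = aₖqₖ₋₁ + qₖ₋₂:
  k=0: a=10, p=10, q=1
  k=1: a=2, p=21, q=2
  k=2: a=2, p=52, q=5
  k=3: a=4, p=229, q=22
  k=4: a=2, p=510, q=49
  k=5: a=8, p=4309, q=414

4309/414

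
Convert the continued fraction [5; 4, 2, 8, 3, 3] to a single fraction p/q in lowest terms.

Using pₖ = aₖpₖ₋₁ + pₖ₋₂ and qₖ = aₖqₖ₋₁ + qₖ₋₂:
  k=0: a=5, p=5, q=1
  k=1: a=4, p=21, q=4
  k=2: a=2, p=47, q=9
  k=3: a=8, p=397, q=76
  k=4: a=3, p=1238, q=237
  k=5: a=3, p=4111, q=787

4111/787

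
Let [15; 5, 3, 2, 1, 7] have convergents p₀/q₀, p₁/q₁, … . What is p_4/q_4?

805/53

Using pₖ = aₖpₖ₋₁ + pₖ₋₂, qₖ = aₖqₖ₋₁ + qₖ₋₂ (with p₋₁=1, p₋₂=0, q₋₁=0, q₋₂=1):
  k=0: a=15, p=15, q=1
  k=1: a=5, p=76, q=5
  k=2: a=3, p=243, q=16
  k=3: a=2, p=562, q=37
  k=4: a=1, p=805, q=53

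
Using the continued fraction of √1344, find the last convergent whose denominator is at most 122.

3996/109

√1344 = [36; 1, 1, 1, 17, 1, 1, 1, 72, …] (period length 8).
Convergents:
  p_0/q_0 = 36/1
  p_1/q_1 = 37/1
  p_2/q_2 = 73/2
  p_3/q_3 = 110/3
  p_4/q_4 = 1943/53
  p_5/q_5 = 2053/56
  p_6/q_6 = 3996/109
  p_7/q_7 = 6049/165
q_6 = 109 ≤ 122 < 165 = q_7, so the answer is 3996/109.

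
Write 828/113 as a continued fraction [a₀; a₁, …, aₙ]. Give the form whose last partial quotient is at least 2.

[7; 3, 18, 2]

828 = 7·113 + 37
113 = 3·37 + 2
37 = 18·2 + 1
2 = 2·1 + 0  (stop)
So 828/113 = [7; 3, 18, 2].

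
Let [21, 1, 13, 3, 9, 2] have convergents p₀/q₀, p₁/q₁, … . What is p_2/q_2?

307/14

Using pₖ = aₖpₖ₋₁ + pₖ₋₂, qₖ = aₖqₖ₋₁ + qₖ₋₂ (with p₋₁=1, p₋₂=0, q₋₁=0, q₋₂=1):
  k=0: a=21, p=21, q=1
  k=1: a=1, p=22, q=1
  k=2: a=13, p=307, q=14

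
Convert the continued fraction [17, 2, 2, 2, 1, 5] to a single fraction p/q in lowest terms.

Fold from the inside: start with 5/1.
  1 + 1/5 = 6/5
  2 + 5/6 = 17/6
  2 + 6/17 = 40/17
  2 + 17/40 = 97/40
  17 + 40/97 = 1689/97

1689/97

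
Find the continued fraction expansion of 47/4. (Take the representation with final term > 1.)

[11; 1, 3]

47 = 11·4 + 3
4 = 1·3 + 1
3 = 3·1 + 0  (stop)
So 47/4 = [11; 1, 3].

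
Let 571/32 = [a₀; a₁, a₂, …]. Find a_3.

2

571 = 17·32 + 27   →  a_0 = 17
32 = 1·27 + 5   →  a_1 = 1
27 = 5·5 + 2   →  a_2 = 5
5 = 2·2 + 1   →  a_3 = 2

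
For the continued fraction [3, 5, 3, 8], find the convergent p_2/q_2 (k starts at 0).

51/16

Using pₖ = aₖpₖ₋₁ + pₖ₋₂, qₖ = aₖqₖ₋₁ + qₖ₋₂ (with p₋₁=1, p₋₂=0, q₋₁=0, q₋₂=1):
  k=0: a=3, p=3, q=1
  k=1: a=5, p=16, q=5
  k=2: a=3, p=51, q=16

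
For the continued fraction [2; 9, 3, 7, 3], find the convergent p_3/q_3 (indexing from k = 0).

432/205

Using pₖ = aₖpₖ₋₁ + pₖ₋₂, qₖ = aₖqₖ₋₁ + qₖ₋₂ (with p₋₁=1, p₋₂=0, q₋₁=0, q₋₂=1):
  k=0: a=2, p=2, q=1
  k=1: a=9, p=19, q=9
  k=2: a=3, p=59, q=28
  k=3: a=7, p=432, q=205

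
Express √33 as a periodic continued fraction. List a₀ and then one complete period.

[5; 1, 2, 1, 10]

a₀ = ⌊√33⌋ = 5.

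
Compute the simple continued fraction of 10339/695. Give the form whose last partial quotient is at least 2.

[14; 1, 7, 12, 3, 2]

10339 = 14×695 + 609
695 = 1×609 + 86
609 = 7×86 + 7
86 = 12×7 + 2
7 = 3×2 + 1
2 = 2×1 + 0  (stop)
So 10339/695 = [14; 1, 7, 12, 3, 2].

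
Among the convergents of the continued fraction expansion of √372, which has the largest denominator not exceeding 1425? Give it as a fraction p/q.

√372 = [19; 3, 2, 12, 2, 3, 38, …] (period length 6).
Convergents:
  p_0/q_0 = 19/1
  p_1/q_1 = 58/3
  p_2/q_2 = 135/7
  p_3/q_3 = 1678/87
  p_4/q_4 = 3491/181
  p_5/q_5 = 12151/630
  p_6/q_6 = 465229/24121
q_5 = 630 ≤ 1425 < 24121 = q_6, so the answer is 12151/630.

12151/630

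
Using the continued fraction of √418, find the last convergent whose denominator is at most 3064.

√418 = [20; 2, 4, 20, 4, 2, 40, …] (period length 6).
Convergents:
  p_0/q_0 = 20/1
  p_1/q_1 = 41/2
  p_2/q_2 = 184/9
  p_3/q_3 = 3721/182
  p_4/q_4 = 15068/737
  p_5/q_5 = 33857/1656
  p_6/q_6 = 1369348/66977
q_5 = 1656 ≤ 3064 < 66977 = q_6, so the answer is 33857/1656.

33857/1656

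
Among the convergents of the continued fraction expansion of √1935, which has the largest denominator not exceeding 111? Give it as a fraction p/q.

3871/88

√1935 = [43; 1, 86, …] (period length 2).
Convergents:
  p_0/q_0 = 43/1
  p_1/q_1 = 44/1
  p_2/q_2 = 3827/87
  p_3/q_3 = 3871/88
  p_4/q_4 = 336733/7655
q_3 = 88 ≤ 111 < 7655 = q_4, so the answer is 3871/88.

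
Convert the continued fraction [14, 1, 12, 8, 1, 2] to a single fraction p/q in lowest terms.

5089/341

Fold from the inside: start with 2/1.
  1 + 1/2 = 3/2
  8 + 2/3 = 26/3
  12 + 3/26 = 315/26
  1 + 26/315 = 341/315
  14 + 315/341 = 5089/341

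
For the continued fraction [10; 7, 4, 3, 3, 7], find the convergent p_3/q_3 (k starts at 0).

953/94

Using pₖ = aₖpₖ₋₁ + pₖ₋₂, qₖ = aₖqₖ₋₁ + qₖ₋₂ (with p₋₁=1, p₋₂=0, q₋₁=0, q₋₂=1):
  k=0: a=10, p=10, q=1
  k=1: a=7, p=71, q=7
  k=2: a=4, p=294, q=29
  k=3: a=3, p=953, q=94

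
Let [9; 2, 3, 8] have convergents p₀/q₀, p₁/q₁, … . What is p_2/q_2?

Using pₖ = aₖpₖ₋₁ + pₖ₋₂, qₖ = aₖqₖ₋₁ + qₖ₋₂ (with p₋₁=1, p₋₂=0, q₋₁=0, q₋₂=1):
  k=0: a=9, p=9, q=1
  k=1: a=2, p=19, q=2
  k=2: a=3, p=66, q=7

66/7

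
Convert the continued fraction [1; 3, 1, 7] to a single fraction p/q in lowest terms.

Fold from the inside: start with 7/1.
  1 + 1/7 = 8/7
  3 + 7/8 = 31/8
  1 + 8/31 = 39/31

39/31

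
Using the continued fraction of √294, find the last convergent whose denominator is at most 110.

√294 = [17; 6, 1, 4, 1, 6, 34, …] (period length 6).
Convergents:
  p_0/q_0 = 17/1
  p_1/q_1 = 103/6
  p_2/q_2 = 120/7
  p_3/q_3 = 583/34
  p_4/q_4 = 703/41
  p_5/q_5 = 4801/280
q_4 = 41 ≤ 110 < 280 = q_5, so the answer is 703/41.

703/41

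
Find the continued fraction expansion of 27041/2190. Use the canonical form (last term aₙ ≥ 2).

[12; 2, 1, 7, 5, 2, 8]

27041 = 12*2190 + 761
2190 = 2*761 + 668
761 = 1*668 + 93
668 = 7*93 + 17
93 = 5*17 + 8
17 = 2*8 + 1
8 = 8*1 + 0  (stop)
So 27041/2190 = [12; 2, 1, 7, 5, 2, 8].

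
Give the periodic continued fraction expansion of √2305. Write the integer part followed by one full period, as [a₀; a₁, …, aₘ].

[48; 96]

a₀ = ⌊√2305⌋ = 48.
With m₀=0, d₀=1 and mₖ₊₁ = dₖaₖ − mₖ, dₖ₊₁ = (n − mₖ₊₁²)/dₖ, aₖ₊₁ = ⌊(a₀+mₖ₊₁)/dₖ₊₁⌋:
  k=1: m=48, d=1, a=96
d=1 and a=2a₀=96 at k=1, so the next step gives (m, d) = (48, 1) again — its k=1 value — and the period has length 1.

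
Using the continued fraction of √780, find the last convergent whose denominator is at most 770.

21477/769

√780 = [27; 1, 12, 1, 54, …] (period length 4).
Convergents:
  p_0/q_0 = 27/1
  p_1/q_1 = 28/1
  p_2/q_2 = 363/13
  p_3/q_3 = 391/14
  p_4/q_4 = 21477/769
  p_5/q_5 = 21868/783
q_4 = 769 ≤ 770 < 783 = q_5, so the answer is 21477/769.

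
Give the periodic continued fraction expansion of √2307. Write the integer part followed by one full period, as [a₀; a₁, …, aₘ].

[48; 32, 96]

a₀ = ⌊√2307⌋ = 48.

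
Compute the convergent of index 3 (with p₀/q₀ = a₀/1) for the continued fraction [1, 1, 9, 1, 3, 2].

Using pₖ = aₖpₖ₋₁ + pₖ₋₂, qₖ = aₖqₖ₋₁ + qₖ₋₂ (with p₋₁=1, p₋₂=0, q₋₁=0, q₋₂=1):
  k=0: a=1, p=1, q=1
  k=1: a=1, p=2, q=1
  k=2: a=9, p=19, q=10
  k=3: a=1, p=21, q=11

21/11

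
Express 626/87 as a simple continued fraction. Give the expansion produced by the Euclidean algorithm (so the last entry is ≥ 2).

[7; 5, 8, 2]

626 = 7×87 + 17
87 = 5×17 + 2
17 = 8×2 + 1
2 = 2×1 + 0  (stop)
So 626/87 = [7; 5, 8, 2].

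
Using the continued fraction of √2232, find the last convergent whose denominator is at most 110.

√2232 = [47; 4, 10, 4, 94, …] (period length 4).
Convergents:
  p_0/q_0 = 47/1
  p_1/q_1 = 189/4
  p_2/q_2 = 1937/41
  p_3/q_3 = 7937/168
q_2 = 41 ≤ 110 < 168 = q_3, so the answer is 1937/41.

1937/41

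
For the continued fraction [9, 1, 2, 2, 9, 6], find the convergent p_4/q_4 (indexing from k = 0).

641/66

Using pₖ = aₖpₖ₋₁ + pₖ₋₂, qₖ = aₖqₖ₋₁ + qₖ₋₂ (with p₋₁=1, p₋₂=0, q₋₁=0, q₋₂=1):
  k=0: a=9, p=9, q=1
  k=1: a=1, p=10, q=1
  k=2: a=2, p=29, q=3
  k=3: a=2, p=68, q=7
  k=4: a=9, p=641, q=66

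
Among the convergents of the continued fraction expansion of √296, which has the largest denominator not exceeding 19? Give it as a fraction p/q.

86/5

√296 = [17; 4, 1, 7, 1, 4, 34, …] (period length 6).
Convergents:
  p_0/q_0 = 17/1
  p_1/q_1 = 69/4
  p_2/q_2 = 86/5
  p_3/q_3 = 671/39
q_2 = 5 ≤ 19 < 39 = q_3, so the answer is 86/5.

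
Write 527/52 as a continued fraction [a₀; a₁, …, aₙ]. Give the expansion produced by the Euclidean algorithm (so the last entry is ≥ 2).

527 = 10*52 + 7
52 = 7*7 + 3
7 = 2*3 + 1
3 = 3*1 + 0  (stop)
So 527/52 = [10; 7, 2, 3].

[10; 7, 2, 3]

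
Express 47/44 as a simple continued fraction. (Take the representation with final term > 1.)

47 = 1*44 + 3
44 = 14*3 + 2
3 = 1*2 + 1
2 = 2*1 + 0  (stop)
So 47/44 = [1; 14, 1, 2].

[1; 14, 1, 2]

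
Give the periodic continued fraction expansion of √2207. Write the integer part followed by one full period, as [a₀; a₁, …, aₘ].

a₀ = ⌊√2207⌋ = 46.
With m₀=0, d₀=1 and mₖ₊₁ = dₖaₖ − mₖ, dₖ₊₁ = (n − mₖ₊₁²)/dₖ, aₖ₊₁ = ⌊(a₀+mₖ₊₁)/dₖ₊₁⌋:
  k=1: m=46, d=91, a=1
  k=2: m=45, d=2, a=45
  k=3: m=45, d=91, a=1
  k=4: m=46, d=1, a=92
d=1 and a=2a₀=92 at k=4, so the next step gives (m, d) = (46, 91) again — its k=1 value — and the period has length 4.

[46; 1, 45, 1, 92]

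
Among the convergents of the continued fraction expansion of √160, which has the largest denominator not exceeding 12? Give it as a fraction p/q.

38/3

√160 = [12; 1, 1, 1, 5, 1, 1, 1, 24, …] (period length 8).
Convergents:
  p_0/q_0 = 12/1
  p_1/q_1 = 13/1
  p_2/q_2 = 25/2
  p_3/q_3 = 38/3
  p_4/q_4 = 215/17
q_3 = 3 ≤ 12 < 17 = q_4, so the answer is 38/3.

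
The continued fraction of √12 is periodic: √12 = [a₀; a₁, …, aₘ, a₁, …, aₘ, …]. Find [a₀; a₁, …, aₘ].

[3; 2, 6]

a₀ = ⌊√12⌋ = 3.
With m₀=0, d₀=1 and mₖ₊₁ = dₖaₖ − mₖ, dₖ₊₁ = (n − mₖ₊₁²)/dₖ, aₖ₊₁ = ⌊(a₀+mₖ₊₁)/dₖ₊₁⌋:
  k=1: m=3, d=3, a=2
  k=2: m=3, d=1, a=6
d=1 and a=2a₀=6 at k=2, so the next step gives (m, d) = (3, 3) again — its k=1 value — and the period has length 2.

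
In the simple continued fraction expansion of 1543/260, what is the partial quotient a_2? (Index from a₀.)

14

1543 = 5·260 + 243   →  a_0 = 5
260 = 1·243 + 17   →  a_1 = 1
243 = 14·17 + 5   →  a_2 = 14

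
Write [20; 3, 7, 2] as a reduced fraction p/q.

Using pₖ = aₖpₖ₋₁ + pₖ₋₂ and qₖ = aₖqₖ₋₁ + qₖ₋₂:
  k=0: a=20, p=20, q=1
  k=1: a=3, p=61, q=3
  k=2: a=7, p=447, q=22
  k=3: a=2, p=955, q=47

955/47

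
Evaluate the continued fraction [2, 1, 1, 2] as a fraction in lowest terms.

Fold from the inside: start with 2/1.
  1 + 1/2 = 3/2
  1 + 2/3 = 5/3
  2 + 3/5 = 13/5

13/5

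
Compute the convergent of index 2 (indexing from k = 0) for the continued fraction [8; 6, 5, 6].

253/31

Using pₖ = aₖpₖ₋₁ + pₖ₋₂, qₖ = aₖqₖ₋₁ + qₖ₋₂ (with p₋₁=1, p₋₂=0, q₋₁=0, q₋₂=1):
  k=0: a=8, p=8, q=1
  k=1: a=6, p=49, q=6
  k=2: a=5, p=253, q=31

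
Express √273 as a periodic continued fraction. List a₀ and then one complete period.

a₀ = ⌊√273⌋ = 16.
With m₀=0, d₀=1 and mₖ₊₁ = dₖaₖ − mₖ, dₖ₊₁ = (n − mₖ₊₁²)/dₖ, aₖ₊₁ = ⌊(a₀+mₖ₊₁)/dₖ₊₁⌋:
  k=1: m=16, d=17, a=1
  k=2: m=1, d=16, a=1
  k=3: m=15, d=3, a=10
  k=4: m=15, d=16, a=1
  k=5: m=1, d=17, a=1
  k=6: m=16, d=1, a=32
d=1 and a=2a₀=32 at k=6, so the next step gives (m, d) = (16, 17) again — its k=1 value — and the period has length 6.

[16; 1, 1, 10, 1, 1, 32]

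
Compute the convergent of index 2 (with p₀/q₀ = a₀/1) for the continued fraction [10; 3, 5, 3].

Using pₖ = aₖpₖ₋₁ + pₖ₋₂, qₖ = aₖqₖ₋₁ + qₖ₋₂ (with p₋₁=1, p₋₂=0, q₋₁=0, q₋₂=1):
  k=0: a=10, p=10, q=1
  k=1: a=3, p=31, q=3
  k=2: a=5, p=165, q=16

165/16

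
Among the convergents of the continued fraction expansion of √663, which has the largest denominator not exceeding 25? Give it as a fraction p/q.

√663 = [25; 1, 2, 1, 50, …] (period length 4).
Convergents:
  p_0/q_0 = 25/1
  p_1/q_1 = 26/1
  p_2/q_2 = 77/3
  p_3/q_3 = 103/4
  p_4/q_4 = 5227/203
q_3 = 4 ≤ 25 < 203 = q_4, so the answer is 103/4.

103/4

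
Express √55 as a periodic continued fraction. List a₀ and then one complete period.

[7; 2, 2, 2, 14]

a₀ = ⌊√55⌋ = 7.
With m₀=0, d₀=1 and mₖ₊₁ = dₖaₖ − mₖ, dₖ₊₁ = (n − mₖ₊₁²)/dₖ, aₖ₊₁ = ⌊(a₀+mₖ₊₁)/dₖ₊₁⌋:
  k=1: m=7, d=6, a=2
  k=2: m=5, d=5, a=2
  k=3: m=5, d=6, a=2
  k=4: m=7, d=1, a=14
d=1 and a=2a₀=14 at k=4, so the next step gives (m, d) = (7, 6) again — its k=1 value — and the period has length 4.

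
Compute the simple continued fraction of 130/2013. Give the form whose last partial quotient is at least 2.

130 = 0·2013 + 130
2013 = 15·130 + 63
130 = 2·63 + 4
63 = 15·4 + 3
4 = 1·3 + 1
3 = 3·1 + 0  (stop)
So 130/2013 = [0; 15, 2, 15, 1, 3].

[0; 15, 2, 15, 1, 3]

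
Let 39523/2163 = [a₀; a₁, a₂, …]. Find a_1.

39523 = 18·2163 + 589   →  a_0 = 18
2163 = 3·589 + 396   →  a_1 = 3

3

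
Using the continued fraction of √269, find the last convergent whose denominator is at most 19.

√269 = [16; 2, 2, 32, …] (period length 3).
Convergents:
  p_0/q_0 = 16/1
  p_1/q_1 = 33/2
  p_2/q_2 = 82/5
  p_3/q_3 = 2657/162
q_2 = 5 ≤ 19 < 162 = q_3, so the answer is 82/5.

82/5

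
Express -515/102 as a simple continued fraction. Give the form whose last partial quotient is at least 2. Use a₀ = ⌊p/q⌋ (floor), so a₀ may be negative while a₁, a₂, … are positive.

[-6; 1, 19, 2, 2]

-515 = -6·102 + 97
102 = 1·97 + 5
97 = 19·5 + 2
5 = 2·2 + 1
2 = 2·1 + 0  (stop)
So -515/102 = [-6; 1, 19, 2, 2].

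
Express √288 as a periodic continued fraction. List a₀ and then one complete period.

a₀ = ⌊√288⌋ = 16.
With m₀=0, d₀=1 and mₖ₊₁ = dₖaₖ − mₖ, dₖ₊₁ = (n − mₖ₊₁²)/dₖ, aₖ₊₁ = ⌊(a₀+mₖ₊₁)/dₖ₊₁⌋:
  k=1: m=16, d=32, a=1
  k=2: m=16, d=1, a=32
d=1 and a=2a₀=32 at k=2, so the next step gives (m, d) = (16, 32) again — its k=1 value — and the period has length 2.

[16; 1, 32]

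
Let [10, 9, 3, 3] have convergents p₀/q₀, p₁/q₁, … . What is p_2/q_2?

Using pₖ = aₖpₖ₋₁ + pₖ₋₂, qₖ = aₖqₖ₋₁ + qₖ₋₂ (with p₋₁=1, p₋₂=0, q₋₁=0, q₋₂=1):
  k=0: a=10, p=10, q=1
  k=1: a=9, p=91, q=9
  k=2: a=3, p=283, q=28

283/28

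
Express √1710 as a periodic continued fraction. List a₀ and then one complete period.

a₀ = ⌊√1710⌋ = 41.

[41; 2, 1, 5, 4, 5, 1, 2, 82]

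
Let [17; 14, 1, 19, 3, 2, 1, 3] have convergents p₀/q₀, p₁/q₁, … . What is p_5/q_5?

Using pₖ = aₖpₖ₋₁ + pₖ₋₂, qₖ = aₖqₖ₋₁ + qₖ₋₂ (with p₋₁=1, p₋₂=0, q₋₁=0, q₋₂=1):
  k=0: a=17, p=17, q=1
  k=1: a=14, p=239, q=14
  k=2: a=1, p=256, q=15
  k=3: a=19, p=5103, q=299
  k=4: a=3, p=15565, q=912
  k=5: a=2, p=36233, q=2123

36233/2123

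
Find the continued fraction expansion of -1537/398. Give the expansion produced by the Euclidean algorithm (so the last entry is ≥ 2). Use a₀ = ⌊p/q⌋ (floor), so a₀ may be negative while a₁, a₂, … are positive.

[-4; 7, 4, 4, 3]

-1537 = -4·398 + 55
398 = 7·55 + 13
55 = 4·13 + 3
13 = 4·3 + 1
3 = 3·1 + 0  (stop)
So -1537/398 = [-4; 7, 4, 4, 3].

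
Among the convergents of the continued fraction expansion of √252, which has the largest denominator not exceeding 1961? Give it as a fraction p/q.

28209/1777

√252 = [15; 1, 6, 1, 30, …] (period length 4).
Convergents:
  p_0/q_0 = 15/1
  p_1/q_1 = 16/1
  p_2/q_2 = 111/7
  p_3/q_3 = 127/8
  p_4/q_4 = 3921/247
  p_5/q_5 = 4048/255
  p_6/q_6 = 28209/1777
  p_7/q_7 = 32257/2032
q_6 = 1777 ≤ 1961 < 2032 = q_7, so the answer is 28209/1777.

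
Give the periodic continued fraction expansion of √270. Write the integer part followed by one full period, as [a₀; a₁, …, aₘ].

[16; 2, 3, 6, 3, 2, 32]

a₀ = ⌊√270⌋ = 16.
With m₀=0, d₀=1 and mₖ₊₁ = dₖaₖ − mₖ, dₖ₊₁ = (n − mₖ₊₁²)/dₖ, aₖ₊₁ = ⌊(a₀+mₖ₊₁)/dₖ₊₁⌋:
  k=1: m=16, d=14, a=2
  k=2: m=12, d=9, a=3
  k=3: m=15, d=5, a=6
  k=4: m=15, d=9, a=3
  k=5: m=12, d=14, a=2
  k=6: m=16, d=1, a=32
d=1 and a=2a₀=32 at k=6, so the next step gives (m, d) = (16, 14) again — its k=1 value — and the period has length 6.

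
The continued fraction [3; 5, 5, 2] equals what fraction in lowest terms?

Using pₖ = aₖpₖ₋₁ + pₖ₋₂ and qₖ = aₖqₖ₋₁ + qₖ₋₂:
  k=0: a=3, p=3, q=1
  k=1: a=5, p=16, q=5
  k=2: a=5, p=83, q=26
  k=3: a=2, p=182, q=57

182/57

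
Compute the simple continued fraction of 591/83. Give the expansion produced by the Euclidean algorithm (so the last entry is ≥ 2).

591 = 7×83 + 10
83 = 8×10 + 3
10 = 3×3 + 1
3 = 3×1 + 0  (stop)
So 591/83 = [7; 8, 3, 3].

[7; 8, 3, 3]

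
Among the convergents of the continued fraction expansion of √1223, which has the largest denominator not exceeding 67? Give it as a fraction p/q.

1224/35

√1223 = [34; 1, 33, 1, 68, …] (period length 4).
Convergents:
  p_0/q_0 = 34/1
  p_1/q_1 = 35/1
  p_2/q_2 = 1189/34
  p_3/q_3 = 1224/35
  p_4/q_4 = 84421/2414
q_3 = 35 ≤ 67 < 2414 = q_4, so the answer is 1224/35.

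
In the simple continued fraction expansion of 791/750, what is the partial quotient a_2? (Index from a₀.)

791 = 1·750 + 41   →  a_0 = 1
750 = 18·41 + 12   →  a_1 = 18
41 = 3·12 + 5   →  a_2 = 3

3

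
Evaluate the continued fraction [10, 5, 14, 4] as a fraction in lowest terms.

2947/289

Using pₖ = aₖpₖ₋₁ + pₖ₋₂ and qₖ = aₖqₖ₋₁ + qₖ₋₂:
  k=0: a=10, p=10, q=1
  k=1: a=5, p=51, q=5
  k=2: a=14, p=724, q=71
  k=3: a=4, p=2947, q=289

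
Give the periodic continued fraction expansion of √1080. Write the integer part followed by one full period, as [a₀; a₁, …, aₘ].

[32; 1, 6, 3, 6, 1, 64]

a₀ = ⌊√1080⌋ = 32.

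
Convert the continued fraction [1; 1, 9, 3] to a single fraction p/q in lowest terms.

59/31

Fold from the inside: start with 3/1.
  9 + 1/3 = 28/3
  1 + 3/28 = 31/28
  1 + 28/31 = 59/31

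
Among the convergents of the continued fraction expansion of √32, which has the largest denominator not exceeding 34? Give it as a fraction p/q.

√32 = [5; 1, 1, 1, 10, …] (period length 4).
Convergents:
  p_0/q_0 = 5/1
  p_1/q_1 = 6/1
  p_2/q_2 = 11/2
  p_3/q_3 = 17/3
  p_4/q_4 = 181/32
  p_5/q_5 = 198/35
q_4 = 32 ≤ 34 < 35 = q_5, so the answer is 181/32.

181/32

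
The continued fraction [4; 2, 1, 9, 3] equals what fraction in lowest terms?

391/90

Using pₖ = aₖpₖ₋₁ + pₖ₋₂ and qₖ = aₖqₖ₋₁ + qₖ₋₂:
  k=0: a=4, p=4, q=1
  k=1: a=2, p=9, q=2
  k=2: a=1, p=13, q=3
  k=3: a=9, p=126, q=29
  k=4: a=3, p=391, q=90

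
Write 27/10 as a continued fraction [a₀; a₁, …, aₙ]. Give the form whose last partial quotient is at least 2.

27 = 2*10 + 7
10 = 1*7 + 3
7 = 2*3 + 1
3 = 3*1 + 0  (stop)
So 27/10 = [2; 1, 2, 3].

[2; 1, 2, 3]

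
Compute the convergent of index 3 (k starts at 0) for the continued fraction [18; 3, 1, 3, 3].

274/15

Using pₖ = aₖpₖ₋₁ + pₖ₋₂, qₖ = aₖqₖ₋₁ + qₖ₋₂ (with p₋₁=1, p₋₂=0, q₋₁=0, q₋₂=1):
  k=0: a=18, p=18, q=1
  k=1: a=3, p=55, q=3
  k=2: a=1, p=73, q=4
  k=3: a=3, p=274, q=15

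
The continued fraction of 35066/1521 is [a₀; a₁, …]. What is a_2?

35066 = 23·1521 + 83   →  a_0 = 23
1521 = 18·83 + 27   →  a_1 = 18
83 = 3·27 + 2   →  a_2 = 3

3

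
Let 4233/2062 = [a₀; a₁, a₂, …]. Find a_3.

4233 = 2·2062 + 109   →  a_0 = 2
2062 = 18·109 + 100   →  a_1 = 18
109 = 1·100 + 9   →  a_2 = 1
100 = 11·9 + 1   →  a_3 = 11

11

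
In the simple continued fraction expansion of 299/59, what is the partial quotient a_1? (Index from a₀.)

299 = 5·59 + 4   →  a_0 = 5
59 = 14·4 + 3   →  a_1 = 14

14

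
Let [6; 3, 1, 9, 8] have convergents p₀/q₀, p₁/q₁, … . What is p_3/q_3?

244/39

Using pₖ = aₖpₖ₋₁ + pₖ₋₂, qₖ = aₖqₖ₋₁ + qₖ₋₂ (with p₋₁=1, p₋₂=0, q₋₁=0, q₋₂=1):
  k=0: a=6, p=6, q=1
  k=1: a=3, p=19, q=3
  k=2: a=1, p=25, q=4
  k=3: a=9, p=244, q=39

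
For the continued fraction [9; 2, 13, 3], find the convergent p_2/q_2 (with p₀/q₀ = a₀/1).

256/27

Using pₖ = aₖpₖ₋₁ + pₖ₋₂, qₖ = aₖqₖ₋₁ + qₖ₋₂ (with p₋₁=1, p₋₂=0, q₋₁=0, q₋₂=1):
  k=0: a=9, p=9, q=1
  k=1: a=2, p=19, q=2
  k=2: a=13, p=256, q=27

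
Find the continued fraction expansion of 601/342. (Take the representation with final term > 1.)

601 = 1·342 + 259
342 = 1·259 + 83
259 = 3·83 + 10
83 = 8·10 + 3
10 = 3·3 + 1
3 = 3·1 + 0  (stop)
So 601/342 = [1; 1, 3, 8, 3, 3].

[1; 1, 3, 8, 3, 3]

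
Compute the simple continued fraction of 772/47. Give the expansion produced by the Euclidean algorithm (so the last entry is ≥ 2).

772 = 16×47 + 20
47 = 2×20 + 7
20 = 2×7 + 6
7 = 1×6 + 1
6 = 6×1 + 0  (stop)
So 772/47 = [16; 2, 2, 1, 6].

[16; 2, 2, 1, 6]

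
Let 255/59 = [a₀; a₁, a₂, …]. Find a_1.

255 = 4·59 + 19   →  a_0 = 4
59 = 3·19 + 2   →  a_1 = 3

3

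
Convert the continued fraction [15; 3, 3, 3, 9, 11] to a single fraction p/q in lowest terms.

52183/3410

Using pₖ = aₖpₖ₋₁ + pₖ₋₂ and qₖ = aₖqₖ₋₁ + qₖ₋₂:
  k=0: a=15, p=15, q=1
  k=1: a=3, p=46, q=3
  k=2: a=3, p=153, q=10
  k=3: a=3, p=505, q=33
  k=4: a=9, p=4698, q=307
  k=5: a=11, p=52183, q=3410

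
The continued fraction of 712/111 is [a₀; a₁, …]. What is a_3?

2

712 = 6·111 + 46   →  a_0 = 6
111 = 2·46 + 19   →  a_1 = 2
46 = 2·19 + 8   →  a_2 = 2
19 = 2·8 + 3   →  a_3 = 2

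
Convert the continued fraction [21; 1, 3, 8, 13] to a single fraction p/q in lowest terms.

Fold from the inside: start with 13/1.
  8 + 1/13 = 105/13
  3 + 13/105 = 328/105
  1 + 105/328 = 433/328
  21 + 328/433 = 9421/433

9421/433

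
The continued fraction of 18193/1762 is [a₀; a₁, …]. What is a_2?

13

18193 = 10·1762 + 573   →  a_0 = 10
1762 = 3·573 + 43   →  a_1 = 3
573 = 13·43 + 14   →  a_2 = 13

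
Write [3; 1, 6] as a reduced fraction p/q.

Fold from the inside: start with 6/1.
  1 + 1/6 = 7/6
  3 + 6/7 = 27/7

27/7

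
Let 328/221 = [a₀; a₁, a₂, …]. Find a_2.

328 = 1·221 + 107   →  a_0 = 1
221 = 2·107 + 7   →  a_1 = 2
107 = 15·7 + 2   →  a_2 = 15

15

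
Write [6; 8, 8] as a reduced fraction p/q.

Fold from the inside: start with 8/1.
  8 + 1/8 = 65/8
  6 + 8/65 = 398/65

398/65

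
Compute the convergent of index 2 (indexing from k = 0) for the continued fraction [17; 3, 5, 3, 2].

Using pₖ = aₖpₖ₋₁ + pₖ₋₂, qₖ = aₖqₖ₋₁ + qₖ₋₂ (with p₋₁=1, p₋₂=0, q₋₁=0, q₋₂=1):
  k=0: a=17, p=17, q=1
  k=1: a=3, p=52, q=3
  k=2: a=5, p=277, q=16

277/16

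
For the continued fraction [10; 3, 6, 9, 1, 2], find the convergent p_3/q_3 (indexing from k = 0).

Using pₖ = aₖpₖ₋₁ + pₖ₋₂, qₖ = aₖqₖ₋₁ + qₖ₋₂ (with p₋₁=1, p₋₂=0, q₋₁=0, q₋₂=1):
  k=0: a=10, p=10, q=1
  k=1: a=3, p=31, q=3
  k=2: a=6, p=196, q=19
  k=3: a=9, p=1795, q=174

1795/174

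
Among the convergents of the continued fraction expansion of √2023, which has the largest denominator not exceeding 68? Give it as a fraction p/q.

√2023 = [44; 1, 43, 1, 88, …] (period length 4).
Convergents:
  p_0/q_0 = 44/1
  p_1/q_1 = 45/1
  p_2/q_2 = 1979/44
  p_3/q_3 = 2024/45
  p_4/q_4 = 180091/4004
q_3 = 45 ≤ 68 < 4004 = q_4, so the answer is 2024/45.

2024/45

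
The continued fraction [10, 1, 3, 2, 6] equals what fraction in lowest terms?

625/58

Fold from the inside: start with 6/1.
  2 + 1/6 = 13/6
  3 + 6/13 = 45/13
  1 + 13/45 = 58/45
  10 + 45/58 = 625/58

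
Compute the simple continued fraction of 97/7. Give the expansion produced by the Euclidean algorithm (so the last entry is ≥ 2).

97 = 13·7 + 6
7 = 1·6 + 1
6 = 6·1 + 0  (stop)
So 97/7 = [13; 1, 6].

[13; 1, 6]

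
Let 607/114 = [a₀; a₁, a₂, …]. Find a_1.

3

607 = 5·114 + 37   →  a_0 = 5
114 = 3·37 + 3   →  a_1 = 3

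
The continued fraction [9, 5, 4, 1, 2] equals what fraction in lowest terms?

Fold from the inside: start with 2/1.
  1 + 1/2 = 3/2
  4 + 2/3 = 14/3
  5 + 3/14 = 73/14
  9 + 14/73 = 671/73

671/73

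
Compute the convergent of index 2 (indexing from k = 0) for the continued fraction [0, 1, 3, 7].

3/4

Using pₖ = aₖpₖ₋₁ + pₖ₋₂, qₖ = aₖqₖ₋₁ + qₖ₋₂ (with p₋₁=1, p₋₂=0, q₋₁=0, q₋₂=1):
  k=0: a=0, p=0, q=1
  k=1: a=1, p=1, q=1
  k=2: a=3, p=3, q=4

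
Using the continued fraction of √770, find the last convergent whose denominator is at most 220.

6077/219

√770 = [27; 1, 2, 1, 54, …] (period length 4).
Convergents:
  p_0/q_0 = 27/1
  p_1/q_1 = 28/1
  p_2/q_2 = 83/3
  p_3/q_3 = 111/4
  p_4/q_4 = 6077/219
  p_5/q_5 = 6188/223
q_4 = 219 ≤ 220 < 223 = q_5, so the answer is 6077/219.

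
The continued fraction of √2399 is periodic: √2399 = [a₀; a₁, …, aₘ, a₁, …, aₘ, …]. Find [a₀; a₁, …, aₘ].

[48; 1, 47, 1, 96]

a₀ = ⌊√2399⌋ = 48.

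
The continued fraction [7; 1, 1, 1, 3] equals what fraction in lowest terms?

84/11

Using pₖ = aₖpₖ₋₁ + pₖ₋₂ and qₖ = aₖqₖ₋₁ + qₖ₋₂:
  k=0: a=7, p=7, q=1
  k=1: a=1, p=8, q=1
  k=2: a=1, p=15, q=2
  k=3: a=1, p=23, q=3
  k=4: a=3, p=84, q=11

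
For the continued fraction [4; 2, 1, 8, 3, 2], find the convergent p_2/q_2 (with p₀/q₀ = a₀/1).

13/3

Using pₖ = aₖpₖ₋₁ + pₖ₋₂, qₖ = aₖqₖ₋₁ + qₖ₋₂ (with p₋₁=1, p₋₂=0, q₋₁=0, q₋₂=1):
  k=0: a=4, p=4, q=1
  k=1: a=2, p=9, q=2
  k=2: a=1, p=13, q=3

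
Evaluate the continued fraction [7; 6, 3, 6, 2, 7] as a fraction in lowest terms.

13837/1933

Using pₖ = aₖpₖ₋₁ + pₖ₋₂ and qₖ = aₖqₖ₋₁ + qₖ₋₂:
  k=0: a=7, p=7, q=1
  k=1: a=6, p=43, q=6
  k=2: a=3, p=136, q=19
  k=3: a=6, p=859, q=120
  k=4: a=2, p=1854, q=259
  k=5: a=7, p=13837, q=1933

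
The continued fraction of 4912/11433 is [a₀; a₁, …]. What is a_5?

13

4912 = 0·11433 + 4912   →  a_0 = 0
11433 = 2·4912 + 1609   →  a_1 = 2
4912 = 3·1609 + 85   →  a_2 = 3
1609 = 18·85 + 79   →  a_3 = 18
85 = 1·79 + 6   →  a_4 = 1
79 = 13·6 + 1   →  a_5 = 13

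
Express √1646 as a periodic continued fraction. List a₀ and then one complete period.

a₀ = ⌊√1646⌋ = 40.
With m₀=0, d₀=1 and mₖ₊₁ = dₖaₖ − mₖ, dₖ₊₁ = (n − mₖ₊₁²)/dₖ, aₖ₊₁ = ⌊(a₀+mₖ₊₁)/dₖ₊₁⌋:
  k=1: m=40, d=46, a=1
  k=2: m=6, d=35, a=1
  k=3: m=29, d=23, a=3
  k=4: m=40, d=2, a=40
  k=5: m=40, d=23, a=3
  k=6: m=29, d=35, a=1
  k=7: m=6, d=46, a=1
  k=8: m=40, d=1, a=80
d=1 and a=2a₀=80 at k=8, so the next step gives (m, d) = (40, 46) again — its k=1 value — and the period has length 8.

[40; 1, 1, 3, 40, 3, 1, 1, 80]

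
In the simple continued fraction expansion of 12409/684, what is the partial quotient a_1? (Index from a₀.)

7

12409 = 18·684 + 97   →  a_0 = 18
684 = 7·97 + 5   →  a_1 = 7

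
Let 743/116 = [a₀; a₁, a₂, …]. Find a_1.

743 = 6·116 + 47   →  a_0 = 6
116 = 2·47 + 22   →  a_1 = 2

2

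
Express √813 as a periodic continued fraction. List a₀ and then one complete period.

a₀ = ⌊√813⌋ = 28.
With m₀=0, d₀=1 and mₖ₊₁ = dₖaₖ − mₖ, dₖ₊₁ = (n − mₖ₊₁²)/dₖ, aₖ₊₁ = ⌊(a₀+mₖ₊₁)/dₖ₊₁⌋:
  k=1: m=28, d=29, a=1
  k=2: m=1, d=28, a=1
  k=3: m=27, d=3, a=18
  k=4: m=27, d=28, a=1
  k=5: m=1, d=29, a=1
  k=6: m=28, d=1, a=56
d=1 and a=2a₀=56 at k=6, so the next step gives (m, d) = (28, 29) again — its k=1 value — and the period has length 6.

[28; 1, 1, 18, 1, 1, 56]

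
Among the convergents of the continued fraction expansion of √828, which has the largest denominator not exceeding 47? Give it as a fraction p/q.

1151/40

√828 = [28; 1, 3, 2, 3, 1, 56, …] (period length 6).
Convergents:
  p_0/q_0 = 28/1
  p_1/q_1 = 29/1
  p_2/q_2 = 115/4
  p_3/q_3 = 259/9
  p_4/q_4 = 892/31
  p_5/q_5 = 1151/40
  p_6/q_6 = 65348/2271
q_5 = 40 ≤ 47 < 2271 = q_6, so the answer is 1151/40.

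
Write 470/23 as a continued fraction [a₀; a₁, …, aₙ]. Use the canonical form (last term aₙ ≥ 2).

[20; 2, 3, 3]

470 = 20·23 + 10
23 = 2·10 + 3
10 = 3·3 + 1
3 = 3·1 + 0  (stop)
So 470/23 = [20; 2, 3, 3].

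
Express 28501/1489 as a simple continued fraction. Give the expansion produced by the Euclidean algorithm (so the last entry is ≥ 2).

28501 = 19·1489 + 210
1489 = 7·210 + 19
210 = 11·19 + 1
19 = 19·1 + 0  (stop)
So 28501/1489 = [19; 7, 11, 19].

[19; 7, 11, 19]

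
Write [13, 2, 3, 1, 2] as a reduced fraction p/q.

336/25

Using pₖ = aₖpₖ₋₁ + pₖ₋₂ and qₖ = aₖqₖ₋₁ + qₖ₋₂:
  k=0: a=13, p=13, q=1
  k=1: a=2, p=27, q=2
  k=2: a=3, p=94, q=7
  k=3: a=1, p=121, q=9
  k=4: a=2, p=336, q=25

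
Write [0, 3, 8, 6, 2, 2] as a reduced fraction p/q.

261/815

Using pₖ = aₖpₖ₋₁ + pₖ₋₂ and qₖ = aₖqₖ₋₁ + qₖ₋₂:
  k=0: a=0, p=0, q=1
  k=1: a=3, p=1, q=3
  k=2: a=8, p=8, q=25
  k=3: a=6, p=49, q=153
  k=4: a=2, p=106, q=331
  k=5: a=2, p=261, q=815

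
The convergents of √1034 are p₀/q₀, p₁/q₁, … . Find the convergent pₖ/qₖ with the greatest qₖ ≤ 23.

√1034 = [32; 6, 2, 2, 2, 6, 64, …] (period length 6).
Convergents:
  p_0/q_0 = 32/1
  p_1/q_1 = 193/6
  p_2/q_2 = 418/13
  p_3/q_3 = 1029/32
q_2 = 13 ≤ 23 < 32 = q_3, so the answer is 418/13.

418/13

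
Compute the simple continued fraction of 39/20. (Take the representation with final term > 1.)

39 = 1*20 + 19
20 = 1*19 + 1
19 = 19*1 + 0  (stop)
So 39/20 = [1; 1, 19].

[1; 1, 19]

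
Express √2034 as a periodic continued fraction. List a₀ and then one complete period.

[45; 10, 90]

a₀ = ⌊√2034⌋ = 45.
With m₀=0, d₀=1 and mₖ₊₁ = dₖaₖ − mₖ, dₖ₊₁ = (n − mₖ₊₁²)/dₖ, aₖ₊₁ = ⌊(a₀+mₖ₊₁)/dₖ₊₁⌋:
  k=1: m=45, d=9, a=10
  k=2: m=45, d=1, a=90
d=1 and a=2a₀=90 at k=2, so the next step gives (m, d) = (45, 9) again — its k=1 value — and the period has length 2.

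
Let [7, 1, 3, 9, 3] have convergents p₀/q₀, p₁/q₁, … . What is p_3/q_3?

287/37

Using pₖ = aₖpₖ₋₁ + pₖ₋₂, qₖ = aₖqₖ₋₁ + qₖ₋₂ (with p₋₁=1, p₋₂=0, q₋₁=0, q₋₂=1):
  k=0: a=7, p=7, q=1
  k=1: a=1, p=8, q=1
  k=2: a=3, p=31, q=4
  k=3: a=9, p=287, q=37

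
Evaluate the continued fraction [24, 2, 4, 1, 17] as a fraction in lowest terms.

4793/196

Fold from the inside: start with 17/1.
  1 + 1/17 = 18/17
  4 + 17/18 = 89/18
  2 + 18/89 = 196/89
  24 + 89/196 = 4793/196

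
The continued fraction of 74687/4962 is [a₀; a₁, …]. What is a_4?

1

74687 = 15·4962 + 257   →  a_0 = 15
4962 = 19·257 + 79   →  a_1 = 19
257 = 3·79 + 20   →  a_2 = 3
79 = 3·20 + 19   →  a_3 = 3
20 = 1·19 + 1   →  a_4 = 1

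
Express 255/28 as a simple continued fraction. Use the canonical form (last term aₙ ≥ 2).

[9; 9, 3]

255 = 9*28 + 3
28 = 9*3 + 1
3 = 3*1 + 0  (stop)
So 255/28 = [9; 9, 3].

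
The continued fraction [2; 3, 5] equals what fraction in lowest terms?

37/16

Fold from the inside: start with 5/1.
  3 + 1/5 = 16/5
  2 + 5/16 = 37/16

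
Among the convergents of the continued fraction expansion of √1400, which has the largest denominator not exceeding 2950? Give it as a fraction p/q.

67275/1798

√1400 = [37; 2, 2, 2, 74, …] (period length 4).
Convergents:
  p_0/q_0 = 37/1
  p_1/q_1 = 75/2
  p_2/q_2 = 187/5
  p_3/q_3 = 449/12
  p_4/q_4 = 33413/893
  p_5/q_5 = 67275/1798
  p_6/q_6 = 167963/4489
q_5 = 1798 ≤ 2950 < 4489 = q_6, so the answer is 67275/1798.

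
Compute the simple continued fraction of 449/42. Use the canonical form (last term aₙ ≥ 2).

[10; 1, 2, 4, 3]

449 = 10*42 + 29
42 = 1*29 + 13
29 = 2*13 + 3
13 = 4*3 + 1
3 = 3*1 + 0  (stop)
So 449/42 = [10; 1, 2, 4, 3].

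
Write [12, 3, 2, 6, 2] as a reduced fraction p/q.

Fold from the inside: start with 2/1.
  6 + 1/2 = 13/2
  2 + 2/13 = 28/13
  3 + 13/28 = 97/28
  12 + 28/97 = 1192/97

1192/97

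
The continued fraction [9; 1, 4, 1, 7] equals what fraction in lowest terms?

Fold from the inside: start with 7/1.
  1 + 1/7 = 8/7
  4 + 7/8 = 39/8
  1 + 8/39 = 47/39
  9 + 39/47 = 462/47

462/47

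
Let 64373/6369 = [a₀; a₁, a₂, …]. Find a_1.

64373 = 10·6369 + 683   →  a_0 = 10
6369 = 9·683 + 222   →  a_1 = 9

9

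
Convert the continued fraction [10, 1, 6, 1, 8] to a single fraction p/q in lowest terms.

Fold from the inside: start with 8/1.
  1 + 1/8 = 9/8
  6 + 8/9 = 62/9
  1 + 9/62 = 71/62
  10 + 62/71 = 772/71

772/71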